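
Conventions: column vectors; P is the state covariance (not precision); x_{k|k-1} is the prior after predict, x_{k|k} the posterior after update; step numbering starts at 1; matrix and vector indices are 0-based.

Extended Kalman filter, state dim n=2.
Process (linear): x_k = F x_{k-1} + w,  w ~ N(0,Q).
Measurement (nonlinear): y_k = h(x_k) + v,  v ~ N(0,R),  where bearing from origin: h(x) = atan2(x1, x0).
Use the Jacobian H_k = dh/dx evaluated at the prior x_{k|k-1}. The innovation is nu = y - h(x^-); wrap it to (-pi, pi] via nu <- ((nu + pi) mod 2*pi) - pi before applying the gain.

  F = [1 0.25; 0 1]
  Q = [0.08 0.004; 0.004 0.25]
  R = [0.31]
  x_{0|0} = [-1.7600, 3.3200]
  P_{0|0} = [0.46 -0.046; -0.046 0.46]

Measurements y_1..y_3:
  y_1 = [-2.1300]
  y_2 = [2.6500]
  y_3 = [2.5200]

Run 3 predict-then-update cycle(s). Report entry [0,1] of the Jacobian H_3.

step 1: x^-=[-0.9300, 3.3200]  P^-=[0.5457 0.0730; 0.0730 0.7100]  H_jac=[-0.2793 -0.0782]  S=[0.3601]  K=[-0.4391; -0.2109]  nu=[2.3093]  x^+=[-1.9441, 2.8330]  P^+=[0.4763 0.0397; 0.0397 0.6940]
step 2: x^-=[-1.2358, 2.8330]  P^-=[0.6195 0.2172; 0.2172 0.9440]  H_jac=[-0.2965 -0.1294]  S=[0.3969]  K=[-0.5336; -0.4699]  nu=[0.6679]  x^+=[-1.5922, 2.5192]  P^+=[0.5065 0.1176; 0.1176 0.8564]
step 3: x^-=[-0.9624, 2.5192]  P^-=[0.6988 0.3357; 0.3357 1.1064]  H_jac=[-0.3464 -0.1323]  S=[0.4440]  K=[-0.6453; -0.5916]  nu=[0.5843]  x^+=[-1.3394, 2.1735]  P^+=[0.5140 0.1662; 0.1662 0.9509]

H_jac[0,1] = -0.1323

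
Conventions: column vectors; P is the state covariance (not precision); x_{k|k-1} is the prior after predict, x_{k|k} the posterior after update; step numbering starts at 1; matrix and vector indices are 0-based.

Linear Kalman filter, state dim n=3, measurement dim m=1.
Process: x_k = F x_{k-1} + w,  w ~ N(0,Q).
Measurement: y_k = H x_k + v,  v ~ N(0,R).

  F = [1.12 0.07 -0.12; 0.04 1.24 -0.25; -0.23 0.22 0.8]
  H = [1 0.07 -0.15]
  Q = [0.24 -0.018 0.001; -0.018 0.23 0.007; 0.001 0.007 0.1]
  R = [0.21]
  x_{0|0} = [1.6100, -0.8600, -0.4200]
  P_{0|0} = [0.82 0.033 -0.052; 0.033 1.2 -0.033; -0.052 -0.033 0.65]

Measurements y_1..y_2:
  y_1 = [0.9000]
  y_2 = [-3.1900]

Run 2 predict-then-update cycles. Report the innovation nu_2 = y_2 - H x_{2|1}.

step 1: x^-=[1.7934, -0.8970, -0.8955]  P^-=[1.3036 0.2086 -0.2956; 0.2086 2.1418 0.1521; -0.2956 0.1521 0.6216]  S=[1.6527]  K=[0.8244; 0.2031; -0.2288]  nu=[-0.9649]  x^+=[0.9979, -1.0930, -0.6747]  P^+=[0.1803 -0.0682 0.0162; -0.0682 2.0736 0.2289; 0.0162 0.2289 0.5351]
step 2: x^-=[1.1221, -1.1467, -1.0098]  P^-=[0.4652 0.0486 -0.0589; 0.0486 3.3031 0.6988; -0.0589 0.6988 0.6339]  S=[0.7154]  K=[0.6673; 0.2446; -0.1468]  nu=[-4.3833]  x^+=[-1.8030, -2.2189, -0.3663]  P^+=[0.1466 -0.0682 0.0112; -0.0682 3.2603 0.7245; 0.0112 0.7245 0.6185]

innov = [-4.3833]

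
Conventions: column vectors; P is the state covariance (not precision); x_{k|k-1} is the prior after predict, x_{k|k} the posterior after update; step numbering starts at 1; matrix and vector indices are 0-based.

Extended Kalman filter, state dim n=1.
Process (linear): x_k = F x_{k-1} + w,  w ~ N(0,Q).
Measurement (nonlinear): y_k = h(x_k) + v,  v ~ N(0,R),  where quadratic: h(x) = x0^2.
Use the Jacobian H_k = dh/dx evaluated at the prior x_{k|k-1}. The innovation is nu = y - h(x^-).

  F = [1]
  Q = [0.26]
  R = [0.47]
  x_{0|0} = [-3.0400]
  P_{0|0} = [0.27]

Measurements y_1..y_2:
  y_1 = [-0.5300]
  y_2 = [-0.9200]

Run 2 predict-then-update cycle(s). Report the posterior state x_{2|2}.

step 1: x^-=[-3.0400]  P^-=[0.5300]  H_jac=[-6.0800]  S=[20.0622]  K=[-0.1606]  nu=[-9.7716]  x^+=[-1.4705]  P^+=[0.0124]
step 2: x^-=[-1.4705]  P^-=[0.2724]  H_jac=[-2.9410]  S=[2.8262]  K=[-0.2835]  nu=[-3.0823]  x^+=[-0.5967]  P^+=[0.0453]

x_post = [-0.5967]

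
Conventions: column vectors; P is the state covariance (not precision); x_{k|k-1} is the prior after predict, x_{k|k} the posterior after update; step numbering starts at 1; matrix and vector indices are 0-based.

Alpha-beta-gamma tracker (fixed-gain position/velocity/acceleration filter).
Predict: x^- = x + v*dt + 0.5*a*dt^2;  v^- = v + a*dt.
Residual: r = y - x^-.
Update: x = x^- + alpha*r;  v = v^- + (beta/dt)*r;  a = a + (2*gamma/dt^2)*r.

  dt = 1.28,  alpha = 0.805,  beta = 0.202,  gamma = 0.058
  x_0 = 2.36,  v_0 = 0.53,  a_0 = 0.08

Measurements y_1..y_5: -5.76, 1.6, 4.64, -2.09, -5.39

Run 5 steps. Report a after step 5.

step 1: x_pred=3.1039  r=-8.8639  x^+=-4.0315  v^+=-0.7664  a^+=-0.5476
step 2: x_pred=-5.4611  r=7.0611  x^+=0.2231  v^+=-0.3530  a^+=-0.0476
step 3: x_pred=-0.2678  r=4.9078  x^+=3.6830  v^+=0.3605  a^+=0.2998
step 4: x_pred=4.3901  r=-6.4801  x^+=-0.8264  v^+=-0.2783  a^+=-0.1590
step 5: x_pred=-1.3128  r=-4.0772  x^+=-4.5950  v^+=-1.1252  a^+=-0.4476

a_post = -0.4476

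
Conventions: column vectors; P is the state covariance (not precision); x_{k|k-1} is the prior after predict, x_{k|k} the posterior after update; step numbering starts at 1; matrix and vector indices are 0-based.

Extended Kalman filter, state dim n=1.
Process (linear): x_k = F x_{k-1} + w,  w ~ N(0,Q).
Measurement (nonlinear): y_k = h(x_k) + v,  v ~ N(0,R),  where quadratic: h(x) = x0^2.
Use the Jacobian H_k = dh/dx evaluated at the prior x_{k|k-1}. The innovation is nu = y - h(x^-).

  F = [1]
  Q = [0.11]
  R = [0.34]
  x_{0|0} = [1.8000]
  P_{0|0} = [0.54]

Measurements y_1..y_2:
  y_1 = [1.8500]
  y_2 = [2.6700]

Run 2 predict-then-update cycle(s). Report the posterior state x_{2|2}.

step 1: x^-=[1.8000]  P^-=[0.6500]  H_jac=[3.6000]  S=[8.7640]  K=[0.2670]  nu=[-1.3900]  x^+=[1.4289]  P^+=[0.0252]
step 2: x^-=[1.4289]  P^-=[0.1352]  H_jac=[2.8577]  S=[1.4443]  K=[0.2675]  nu=[0.6283]  x^+=[1.5970]  P^+=[0.0318]

x_post = [1.5970]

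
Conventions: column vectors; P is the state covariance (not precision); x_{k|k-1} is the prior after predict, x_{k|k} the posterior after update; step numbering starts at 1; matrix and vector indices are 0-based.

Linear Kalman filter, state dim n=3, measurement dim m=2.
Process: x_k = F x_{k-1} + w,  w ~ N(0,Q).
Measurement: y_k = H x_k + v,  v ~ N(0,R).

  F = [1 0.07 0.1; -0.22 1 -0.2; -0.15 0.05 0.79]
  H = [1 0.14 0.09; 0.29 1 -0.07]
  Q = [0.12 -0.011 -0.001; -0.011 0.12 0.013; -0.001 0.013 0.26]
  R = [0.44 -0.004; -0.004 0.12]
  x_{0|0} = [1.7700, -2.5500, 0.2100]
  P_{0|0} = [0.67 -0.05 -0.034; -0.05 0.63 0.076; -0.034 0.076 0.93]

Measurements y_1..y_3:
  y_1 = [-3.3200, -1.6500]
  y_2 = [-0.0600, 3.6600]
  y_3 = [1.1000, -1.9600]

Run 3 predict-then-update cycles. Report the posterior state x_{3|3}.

x_post = [0.0038, -0.4551, 0.5486]

step 1: x^-=[1.6125, -2.9814, -0.2271]  P^-=[0.7897 -0.1680 -0.0496; -0.1680 0.8082 -0.0081; -0.0496 -0.0081 0.8719]  S=[1.1964 0.1593; 0.1593 0.9046]  K=[0.6422 -0.0419; -0.1622 0.8688; 0.0364 -0.0987]  nu=[-4.4947, 0.8479]  x^+=[-1.3096, -1.5158, -0.4742]  P^+=[0.3032 -0.1005 -0.0709; -0.1005 0.1389 0.0690; -0.0709 0.0690 0.8626]
step 2: x^-=[-1.4631, -1.1328, -0.2540]  P^-=[0.4052 -0.1625 -0.0326; -0.1625 0.3184 -0.0262; -0.0326 -0.0262 0.8293]  S=[0.8061 -0.0169; -0.0169 0.3873]  K=[0.4689 -0.0898; -0.1345 0.6994; 0.0426 -0.2400]  nu=[1.5846, 5.1994]  x^+=[-1.1870, 2.2902, -1.4346]  P^+=[0.2234 -0.0816 -0.0590; -0.0816 0.1112 0.0445; -0.0590 0.0445 0.8052]
step 3: x^-=[-1.1702, 2.8382, -0.8408]  P^-=[0.3294 -0.1319 -0.0168; -0.1319 0.2872 -0.0450; -0.0168 -0.0450 0.7865]  S=[0.7403 -0.0133; -0.0133 0.3692]  K=[0.4165 -0.0802; -0.1171 0.6785; 0.0594 -0.2819]  nu=[1.9485, -4.5178]  x^+=[0.0038, -0.4551, 0.5486]  P^+=[0.1977 -0.0718 -0.0451; -0.0718 0.1049 0.0318; -0.0451 0.0318 0.7541]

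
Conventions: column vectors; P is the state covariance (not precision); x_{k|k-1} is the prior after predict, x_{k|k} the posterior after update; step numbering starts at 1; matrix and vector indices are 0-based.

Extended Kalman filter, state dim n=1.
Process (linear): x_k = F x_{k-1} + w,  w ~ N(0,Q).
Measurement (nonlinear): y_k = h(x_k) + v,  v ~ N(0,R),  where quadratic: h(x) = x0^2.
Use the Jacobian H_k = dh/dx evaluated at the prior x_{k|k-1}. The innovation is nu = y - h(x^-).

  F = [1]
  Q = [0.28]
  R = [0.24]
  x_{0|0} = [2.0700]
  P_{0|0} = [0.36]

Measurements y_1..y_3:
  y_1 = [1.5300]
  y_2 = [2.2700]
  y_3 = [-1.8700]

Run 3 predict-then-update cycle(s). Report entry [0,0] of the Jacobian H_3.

step 1: x^-=[2.0700]  P^-=[0.6400]  H_jac=[4.1400]  S=[11.2093]  K=[0.2364]  nu=[-2.7549]  x^+=[1.4188]  P^+=[0.0137]
step 2: x^-=[1.4188]  P^-=[0.2937]  H_jac=[2.8376]  S=[2.6049]  K=[0.3199]  nu=[0.2570]  x^+=[1.5010]  P^+=[0.0271]
step 3: x^-=[1.5010]  P^-=[0.3071]  H_jac=[3.0021]  S=[3.0073]  K=[0.3065]  nu=[-4.1231]  x^+=[0.2372]  P^+=[0.0245]

H_jac[0,0] = 3.0021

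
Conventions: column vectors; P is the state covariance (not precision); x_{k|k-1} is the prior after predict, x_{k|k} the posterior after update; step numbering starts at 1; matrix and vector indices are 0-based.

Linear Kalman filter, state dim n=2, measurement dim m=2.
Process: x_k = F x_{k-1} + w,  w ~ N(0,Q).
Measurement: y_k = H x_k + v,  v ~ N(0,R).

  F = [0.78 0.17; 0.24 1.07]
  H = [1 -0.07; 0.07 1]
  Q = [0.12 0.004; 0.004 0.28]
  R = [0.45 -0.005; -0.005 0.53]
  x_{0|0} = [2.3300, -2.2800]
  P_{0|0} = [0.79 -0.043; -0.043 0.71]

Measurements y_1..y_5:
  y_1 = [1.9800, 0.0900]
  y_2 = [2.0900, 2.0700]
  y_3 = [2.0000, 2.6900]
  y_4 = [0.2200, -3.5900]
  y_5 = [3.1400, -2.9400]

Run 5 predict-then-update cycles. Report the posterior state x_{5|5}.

step 1: x^-=[1.4298, -1.8804]  P^-=[0.6098 0.2434; 0.2434 1.1163]  S=[1.0311 0.2017; 0.2017 1.6834]  K=[0.5546 0.1035; 0.0292 0.6698]  nu=[0.4186, 1.8703]  x^+=[1.8555, -0.6155]  P^+=[0.2514 0.0345; 0.0345 0.3524]
step 2: x^-=[1.3426, -0.2133]  P^-=[0.2923 0.1454; 0.1454 0.7157]  S=[0.7255 0.1100; 0.1100 1.2674]  K=[0.3740 0.0984; 0.0451 0.5688]  nu=[0.7324, 2.1893]  x^+=[1.8319, 1.0649]  P^+=[0.1705 0.0383; 0.0383 0.2985]
step 3: x^-=[1.6099, 1.5791]  P^-=[0.2425 0.1238; 0.1238 0.6513]  S=[0.6784 0.0896; 0.0896 1.1998]  K=[0.3325 0.0925; 0.0431 0.5468]  nu=[0.5006, 0.9982]  x^+=[1.8687, 2.1465]  P^+=[0.1517 0.0367; 0.0367 0.2870]
step 4: x^-=[1.8225, 2.7453]  P^-=[0.2304 0.1168; 0.1168 0.6362]  S=[0.6671 0.0828; 0.0828 1.1837]  K=[0.3219 0.0898; 0.0411 0.5415]  nu=[-1.4103, -6.4628]  x^+=[0.7884, -0.8125]  P^+=[0.1469 0.0357; 0.0357 0.2843]
step 5: x^-=[0.4768, -0.6801]  P^-=[0.2271 0.1144; 0.1144 0.6323]  S=[0.6641 0.0805; 0.0805 1.1794]  K=[0.3191 0.0887; 0.0402 0.5401]  nu=[2.6156, -2.2933]  x^+=[1.1079, -1.8137]  P^+=[0.1456 0.0352; 0.0352 0.2836]

x_post = [1.1079, -1.8137]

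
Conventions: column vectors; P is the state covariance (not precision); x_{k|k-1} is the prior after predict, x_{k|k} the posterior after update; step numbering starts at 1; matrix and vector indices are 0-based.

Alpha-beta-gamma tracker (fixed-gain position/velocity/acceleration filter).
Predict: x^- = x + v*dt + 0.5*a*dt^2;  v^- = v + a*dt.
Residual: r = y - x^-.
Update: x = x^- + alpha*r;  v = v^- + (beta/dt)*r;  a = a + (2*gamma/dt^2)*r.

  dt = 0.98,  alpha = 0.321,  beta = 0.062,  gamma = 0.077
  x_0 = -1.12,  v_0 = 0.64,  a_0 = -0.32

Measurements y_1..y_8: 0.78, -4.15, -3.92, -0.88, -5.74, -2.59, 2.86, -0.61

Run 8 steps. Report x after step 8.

x_post = -4.7071

step 1: x_pred=-0.6465  r=1.4265  x^+=-0.1886  v^+=0.4166  a^+=-0.0913
step 2: x_pred=0.1759  r=-4.3259  x^+=-1.2127  v^+=0.0535  a^+=-0.7849
step 3: x_pred=-1.5372  r=-2.3828  x^+=-2.3021  v^+=-0.8665  a^+=-1.1670
step 4: x_pred=-3.7116  r=2.8316  x^+=-2.8026  v^+=-1.8310  a^+=-0.7130
step 5: x_pred=-4.9394  r=-0.8006  x^+=-5.1964  v^+=-2.5803  a^+=-0.8413
step 6: x_pred=-8.1291  r=5.5391  x^+=-6.3511  v^+=-3.0544  a^+=0.0469
step 7: x_pred=-9.3219  r=12.1819  x^+=-5.4115  v^+=-2.2378  a^+=2.0002
step 8: x_pred=-6.6441  r=6.0341  x^+=-4.7071  v^+=0.1041  a^+=2.9678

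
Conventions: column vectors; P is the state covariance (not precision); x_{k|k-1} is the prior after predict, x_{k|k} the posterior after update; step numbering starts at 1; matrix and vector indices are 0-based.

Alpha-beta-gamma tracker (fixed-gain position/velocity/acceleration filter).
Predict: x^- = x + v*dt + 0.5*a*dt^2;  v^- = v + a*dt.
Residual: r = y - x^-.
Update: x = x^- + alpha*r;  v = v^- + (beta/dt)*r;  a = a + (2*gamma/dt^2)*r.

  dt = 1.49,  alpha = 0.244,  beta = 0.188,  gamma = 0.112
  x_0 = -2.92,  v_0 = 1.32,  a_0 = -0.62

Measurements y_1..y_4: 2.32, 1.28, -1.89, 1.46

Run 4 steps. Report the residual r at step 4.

resid = 1.2447

step 1: x_pred=-1.6414  r=3.9614  x^+=-0.6748  v^+=0.8960  a^+=-0.2203
step 2: x_pred=0.4157  r=0.8643  x^+=0.6266  v^+=0.6768  a^+=-0.1331
step 3: x_pred=1.4873  r=-3.3773  x^+=0.6632  v^+=0.0524  a^+=-0.4739
step 4: x_pred=0.2153  r=1.2447  x^+=0.5190  v^+=-0.4966  a^+=-0.3483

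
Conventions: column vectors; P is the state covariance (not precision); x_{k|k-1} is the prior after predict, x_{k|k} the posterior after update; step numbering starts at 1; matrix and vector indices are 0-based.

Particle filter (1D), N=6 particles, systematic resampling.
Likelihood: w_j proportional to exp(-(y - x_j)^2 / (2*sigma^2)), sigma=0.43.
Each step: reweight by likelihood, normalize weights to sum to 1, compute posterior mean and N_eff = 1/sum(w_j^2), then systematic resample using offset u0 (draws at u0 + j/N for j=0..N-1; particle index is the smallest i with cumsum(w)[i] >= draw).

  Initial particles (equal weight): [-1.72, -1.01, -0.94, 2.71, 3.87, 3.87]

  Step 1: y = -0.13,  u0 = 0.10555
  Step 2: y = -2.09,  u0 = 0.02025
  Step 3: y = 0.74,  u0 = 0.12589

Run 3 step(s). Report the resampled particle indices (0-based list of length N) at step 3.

resampled_idx = [1, 2, 3, 4, 5, 5]

step 1: w=[0.0037, 0.4192, 0.5772, 0.0000, 0.0000, 0.0000]  mean=-0.9722  Neff=1.9652  idx=[1, 1, 2, 2, 2, 2]
step 2: w=[0.2163, 0.2163, 0.1418, 0.1418, 0.1418, 0.1418]  mean=-0.9703  Neff=5.7450  idx=[0, 0, 1, 2, 3, 4]
step 3: w=[0.1144, 0.1144, 0.1144, 0.2189, 0.2189, 0.2189]  mean=-0.9640  Neff=5.4625  idx=[1, 2, 3, 4, 5, 5]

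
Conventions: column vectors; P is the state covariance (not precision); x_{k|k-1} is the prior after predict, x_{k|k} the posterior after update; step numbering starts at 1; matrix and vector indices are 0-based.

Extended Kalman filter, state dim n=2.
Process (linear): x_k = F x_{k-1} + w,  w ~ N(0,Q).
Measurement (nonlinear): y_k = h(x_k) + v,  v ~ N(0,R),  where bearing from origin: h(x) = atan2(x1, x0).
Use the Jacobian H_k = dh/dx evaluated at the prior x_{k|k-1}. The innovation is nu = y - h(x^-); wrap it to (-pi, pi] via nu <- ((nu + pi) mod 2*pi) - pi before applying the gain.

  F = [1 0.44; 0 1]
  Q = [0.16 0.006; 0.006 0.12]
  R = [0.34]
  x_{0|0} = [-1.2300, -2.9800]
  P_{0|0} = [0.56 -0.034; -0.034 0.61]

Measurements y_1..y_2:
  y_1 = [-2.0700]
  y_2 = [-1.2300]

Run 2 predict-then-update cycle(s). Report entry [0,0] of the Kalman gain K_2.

K[0,0] = 0.2017

step 1: x^-=[-2.5412, -2.9800]  P^-=[0.8082 0.2404; 0.2404 0.7300]  H_jac=[0.1943 -0.1657]  S=[0.3751]  K=[0.3124; -0.1979]  nu=[0.2069]  x^+=[-2.4766, -3.0209]  P^+=[0.7716 0.2636; 0.2636 0.7153]
step 2: x^-=[-3.8058, -3.0209]  P^-=[1.3020 0.5843; 0.5843 0.8353]  H_jac=[0.1280 -0.1612]  S=[0.3589]  K=[0.2017; -0.1668]  nu=[1.2407]  x^+=[-3.5555, -3.2279]  P^+=[1.2874 0.5964; 0.5964 0.8253]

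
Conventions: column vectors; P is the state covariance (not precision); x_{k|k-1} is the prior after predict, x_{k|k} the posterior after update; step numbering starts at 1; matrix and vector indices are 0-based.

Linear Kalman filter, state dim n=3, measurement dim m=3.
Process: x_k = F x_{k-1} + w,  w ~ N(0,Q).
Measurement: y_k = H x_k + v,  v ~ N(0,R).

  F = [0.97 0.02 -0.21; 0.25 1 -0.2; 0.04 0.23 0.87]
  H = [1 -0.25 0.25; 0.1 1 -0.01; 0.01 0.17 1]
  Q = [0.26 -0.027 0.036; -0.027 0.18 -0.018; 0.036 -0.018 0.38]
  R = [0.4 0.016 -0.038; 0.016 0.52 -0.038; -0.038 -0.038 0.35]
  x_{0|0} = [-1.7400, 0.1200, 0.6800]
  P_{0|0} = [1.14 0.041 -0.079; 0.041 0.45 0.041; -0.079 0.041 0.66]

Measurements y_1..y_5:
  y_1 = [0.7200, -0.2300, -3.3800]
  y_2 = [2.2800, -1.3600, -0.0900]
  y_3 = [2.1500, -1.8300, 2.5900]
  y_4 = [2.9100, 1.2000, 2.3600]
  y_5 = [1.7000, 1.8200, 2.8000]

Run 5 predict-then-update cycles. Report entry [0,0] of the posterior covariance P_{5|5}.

P_post[0,0] = 0.2430

step 1: x^-=[-1.8282, -0.4510, 0.5496]  P^-=[1.3953 0.3368 -0.0964; 0.3368 0.7396 0.0033; -0.0964 0.0033 0.9168]  S=[1.6819 0.2961 0.1329; 0.2961 1.3412 0.0827; 0.1329 0.0827 1.2887]  K=[0.7387 0.1995 -0.1085; -0.0159 0.5759 0.0674; 0.0333 -0.0628 0.7117]  nu=[2.2980, 0.4093, -3.8346]  x^+=[0.3670, -0.5103, -2.1288]  P^+=[0.3467 0.0841 -0.0914; 0.0841 0.2878 -0.0475; -0.0914 -0.0475 0.2592]
step 2: x^-=[0.7928, 0.0072, -1.9547]  P^-=[0.6386 0.1884 -0.0526; 0.1884 0.5700 -0.0435; -0.0526 -0.0435 0.5682]  S=[0.9947 0.1078 0.0740; 0.1078 1.1351 0.0103; 0.0740 0.0103 0.9195]  K=[0.5678 0.1693 -0.0631; -0.0255 0.5210 0.0564; 0.0622 -0.0593 0.6049]  nu=[1.9777, -1.4660, 1.8556]  x^+=[1.5505, -0.7025, -0.6221]  P^+=[0.2665 0.0722 -0.0650; 0.0722 0.2607 -0.0441; -0.0650 -0.0441 0.2198]
step 3: x^-=[1.6206, -0.1905, -0.6408]  P^-=[0.5502 0.1480 -0.0294; 0.1480 0.5265 -0.0366; -0.0294 -0.0366 0.5397]  S=[0.9328 0.0727 0.0829; 0.0727 1.0824 0.0112; 0.0829 0.0112 0.8925]  K=[0.5350 0.1524 -0.0502; -0.0365 0.5022 0.0581; 0.0745 -0.0526 0.5912]  nu=[0.6420, -1.8080, 3.2470]  x^+=[1.5253, -0.9335, 1.4217]  P^+=[0.2487 0.0643 -0.0571; 0.0643 0.2515 -0.0408; -0.0571 -0.0408 0.2136]
step 4: x^-=[1.1623, -0.8365, 1.0832]  P^-=[0.5296 0.1328 -0.0243; 0.1328 0.5098 -0.0341; -0.0243 -0.0341 0.5363]  S=[0.9207 0.0607 0.0847; 0.0607 1.0624 0.0109; 0.0847 0.0109 0.8894]  K=[0.5274 0.1454 -0.0480; -0.0414 0.4944 0.0584; 0.0776 -0.0499 0.5894]  nu=[1.2677, 1.9311, 1.4074]  x^+=[2.0443, 0.1480, 1.9146]  P^+=[0.2441 0.0609 -0.0552; 0.0609 0.2477 -0.0395; -0.0552 -0.0395 0.2125]
step 5: x^-=[1.5839, 0.2762, 1.7815]  P^-=[0.5243 0.1275 -0.0234; 0.1275 0.5033 -0.0337; -0.0234 -0.0337 0.5358]  S=[0.9180 0.0568 0.0847; 0.0568 1.0548 0.0102; 0.0847 0.0102 0.8889]  K=[0.5256 0.1430 -0.0478; -0.0431 0.4913 0.0582; 0.0783 -0.0492 0.5892]  nu=[-0.2602, 1.4032, 0.9557]  x^+=[1.6021, 1.0325, 2.2552]  P^+=[0.2430 0.0597 -0.0547; 0.0597 0.2462 -0.0391; -0.0547 -0.0391 0.2123]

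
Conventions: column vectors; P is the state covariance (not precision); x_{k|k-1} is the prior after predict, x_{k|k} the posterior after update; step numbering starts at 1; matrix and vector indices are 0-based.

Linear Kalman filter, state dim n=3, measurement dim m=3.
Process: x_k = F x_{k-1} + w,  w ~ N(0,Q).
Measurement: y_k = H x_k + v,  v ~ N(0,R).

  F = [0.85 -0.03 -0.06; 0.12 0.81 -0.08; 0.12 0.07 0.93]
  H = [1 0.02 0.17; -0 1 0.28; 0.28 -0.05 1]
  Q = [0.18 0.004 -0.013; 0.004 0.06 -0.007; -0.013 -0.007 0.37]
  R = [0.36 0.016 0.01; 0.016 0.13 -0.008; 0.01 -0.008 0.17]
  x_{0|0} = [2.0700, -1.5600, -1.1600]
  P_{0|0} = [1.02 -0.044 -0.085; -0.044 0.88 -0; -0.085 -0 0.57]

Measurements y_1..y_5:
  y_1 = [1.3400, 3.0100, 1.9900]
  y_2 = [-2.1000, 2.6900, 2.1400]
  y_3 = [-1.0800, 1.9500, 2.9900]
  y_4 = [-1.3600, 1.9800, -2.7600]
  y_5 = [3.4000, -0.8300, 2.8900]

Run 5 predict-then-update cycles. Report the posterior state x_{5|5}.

x_post = [0.8635, 0.0241, 1.4281]

step 1: x^-=[1.8759, -0.9224, -0.9396]  P^-=[0.9307 0.0656 -0.0117; 0.0656 0.6488 0.0019; -0.0117 0.0019 0.8623]  S=[1.3146 0.1327 0.4014; 0.1327 0.8474 0.2203; 0.4014 0.2203 1.0983]  K=[0.7209 -0.0305 -0.0337; 0.0352 0.8091 -0.1863; -0.1577 0.0987 0.8199]  nu=[-0.3577, 4.1955, 2.3582]  x^+=[1.4105, 2.0203, 1.4642]  P^+=[0.2705 0.0282 -0.0726; 0.0282 0.1184 -0.0398; -0.0726 -0.0398 0.1554]
step 2: x^-=[1.0505, 1.6886, 1.6724]  P^-=[0.3819 0.0560 -0.0483; 0.0560 0.1546 -0.0421; -0.0483 -0.0421 0.4879]  S=[0.7416 0.0774 0.1461; 0.0774 0.2992 0.0913; 0.1461 0.0913 0.6638]  K=[0.5094 0.0196 -0.0308; 0.0430 0.5058 -0.1304; -0.1102 0.1232 0.7251]  nu=[-3.4685, 0.5331, 0.2579]  x^+=[-0.7140, 1.7756, 2.3073]  P^+=[0.1918 0.0257 -0.0527; 0.0257 0.0757 -0.0292; -0.0527 -0.0292 0.1345]
step 3: x^-=[-0.7986, 1.1679, 2.1844]  P^-=[0.3231 0.0453 -0.0400; 0.0453 0.1231 -0.0345; -0.0400 -0.0345 0.4743]  S=[0.6849 0.0691 0.1367; 0.0691 0.2710 0.0942; 0.1367 0.0942 0.6497]  K=[0.4669 0.0160 -0.0263; 0.0391 0.4491 -0.1163; -0.0986 0.1391 0.7160]  nu=[-0.6761, 0.1704, 1.0876]  x^+=[-1.1402, 1.0915, 3.0535]  P^+=[0.1758 0.0232 -0.0480; 0.0232 0.0672 -0.0261; -0.0480 -0.0261 0.1318]
step 4: x^-=[-1.1851, 0.5030, 2.7793]  P^-=[0.3111 0.0416 -0.0380; 0.0416 0.1163 -0.0324; -0.0380 -0.0324 0.4731]  S=[0.6734 0.0661 0.1354; 0.0661 0.2652 0.0954; 0.1354 0.0954 0.6486]  K=[0.4575 0.0116 -0.0247; 0.0370 0.4356 -0.1128; -0.0958 0.1443 0.7143]  nu=[-0.6575, 0.6988, -5.1824]  x^+=[-1.3497, 1.3674, -0.7587]  P^+=[0.1722 0.0221 -0.0468; 0.0221 0.0652 -0.0252; -0.0468 -0.0252 0.1312]
step 5: x^-=[-1.1427, 1.0063, -0.7719]  P^-=[0.3085 0.0405 -0.0375; 0.0405 0.1146 -0.0319; -0.0375 -0.0319 0.4729]  S=[0.6708 0.0651 0.1352; 0.0651 0.2638 0.0956; 0.1352 0.0956 0.6484]  K=[0.4555 0.0098 -0.0242; 0.0362 0.4320 -0.1118; -0.0951 0.1458 0.7139]  nu=[4.6538, -1.6202, 4.0322]  x^+=[0.8635, 0.0241, 1.4281]  P^+=[0.1714 0.0218 -0.0465; 0.0218 0.0646 -0.0250; -0.0465 -0.0250 0.1310]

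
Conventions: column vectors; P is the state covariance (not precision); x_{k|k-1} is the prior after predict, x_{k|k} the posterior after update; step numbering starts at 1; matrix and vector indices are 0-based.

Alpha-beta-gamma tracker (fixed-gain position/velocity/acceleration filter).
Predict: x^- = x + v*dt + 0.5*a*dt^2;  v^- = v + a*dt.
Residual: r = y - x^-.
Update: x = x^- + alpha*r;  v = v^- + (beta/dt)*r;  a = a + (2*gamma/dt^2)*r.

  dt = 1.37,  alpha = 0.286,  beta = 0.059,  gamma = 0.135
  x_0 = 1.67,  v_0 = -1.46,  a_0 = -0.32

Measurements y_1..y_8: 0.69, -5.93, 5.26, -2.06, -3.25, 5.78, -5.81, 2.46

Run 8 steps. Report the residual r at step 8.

resid = -14.0745

step 1: x_pred=-0.6305  r=1.3205  x^+=-0.2528  v^+=-1.8415  a^+=-0.1300
step 2: x_pred=-2.8978  r=-3.0322  x^+=-3.7650  v^+=-2.1503  a^+=-0.5662
step 3: x_pred=-7.2422  r=12.5022  x^+=-3.6666  v^+=-2.3876  a^+=1.2323
step 4: x_pred=-5.7812  r=3.7212  x^+=-4.7169  v^+=-0.5391  a^+=1.7676
step 5: x_pred=-3.7968  r=0.5468  x^+=-3.6404  v^+=1.9060  a^+=1.8462
step 6: x_pred=0.7034  r=5.0766  x^+=2.1553  v^+=4.6539  a^+=2.5765
step 7: x_pred=10.9491  r=-16.7591  x^+=6.1560  v^+=7.4620  a^+=0.1657
step 8: x_pred=16.5345  r=-14.0745  x^+=12.5092  v^+=7.0829  a^+=-1.8590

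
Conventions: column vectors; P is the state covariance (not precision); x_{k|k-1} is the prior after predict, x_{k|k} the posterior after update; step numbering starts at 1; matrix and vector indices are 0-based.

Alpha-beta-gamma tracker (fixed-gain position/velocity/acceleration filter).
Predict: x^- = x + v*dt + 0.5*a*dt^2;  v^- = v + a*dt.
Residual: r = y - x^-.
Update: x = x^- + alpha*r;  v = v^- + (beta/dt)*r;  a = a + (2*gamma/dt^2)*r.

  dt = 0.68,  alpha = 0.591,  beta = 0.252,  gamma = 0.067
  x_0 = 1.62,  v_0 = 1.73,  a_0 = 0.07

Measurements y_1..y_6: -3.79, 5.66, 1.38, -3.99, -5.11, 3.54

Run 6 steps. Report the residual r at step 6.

step 1: x_pred=2.8126  r=-6.6026  x^+=-1.0895  v^+=-0.6692  a^+=-1.8434
step 2: x_pred=-1.9708  r=7.6308  x^+=2.5390  v^+=0.9052  a^+=0.3680
step 3: x_pred=3.2396  r=-1.8596  x^+=2.1406  v^+=0.4662  a^+=-0.1709
step 4: x_pred=2.4181  r=-6.4081  x^+=-1.3691  v^+=-2.0247  a^+=-2.0279
step 5: x_pred=-3.2148  r=-1.8952  x^+=-4.3349  v^+=-4.1061  a^+=-2.5772
step 6: x_pred=-7.7228  r=11.2628  x^+=-1.0665  v^+=-1.6847  a^+=0.6867

resid = 11.2628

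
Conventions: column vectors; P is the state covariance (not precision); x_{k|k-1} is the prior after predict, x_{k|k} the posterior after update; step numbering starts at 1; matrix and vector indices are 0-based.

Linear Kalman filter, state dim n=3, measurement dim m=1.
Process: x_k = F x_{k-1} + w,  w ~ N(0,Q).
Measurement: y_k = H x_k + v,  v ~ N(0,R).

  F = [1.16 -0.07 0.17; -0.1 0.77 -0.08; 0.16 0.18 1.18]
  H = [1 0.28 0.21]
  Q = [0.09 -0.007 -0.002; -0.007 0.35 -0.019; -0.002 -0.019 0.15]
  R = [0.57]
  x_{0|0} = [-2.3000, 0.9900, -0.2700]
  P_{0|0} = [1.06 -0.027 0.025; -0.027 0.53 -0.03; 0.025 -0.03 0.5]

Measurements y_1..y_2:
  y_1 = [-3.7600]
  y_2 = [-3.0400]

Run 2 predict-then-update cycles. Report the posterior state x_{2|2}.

x_post = [-3.7029, 1.1437, -0.9156]

step 1: x^-=[-2.7832, 1.0139, -0.5084]  P^-=[1.5483 -0.1965 0.3195; -0.1965 0.6863 -0.0426; 0.3195 -0.0426 0.8856]  S=[2.2303]  K=[0.6996; -0.0059; 0.2213]  nu=[-1.1539]  x^+=[-3.5905, 1.0208, -0.7637]  P^+=[0.4566 -0.1872 -0.0258; -0.1872 0.6862 -0.0397; -0.0258 -0.0397 0.7764]
step 2: x^-=[-4.3663, 1.2061, -1.2920]  P^-=[0.7514 -0.2786 0.1589; -0.2786 0.7997 -0.0563; 0.1589 -0.0563 1.2276]  S=[1.3423]  K=[0.5265; -0.0496; 0.2987]  nu=[1.2599]  x^+=[-3.7029, 1.1437, -0.9156]  P^+=[0.3793 -0.2436 -0.0522; -0.2436 0.7964 -0.0364; -0.0522 -0.0364 1.1079]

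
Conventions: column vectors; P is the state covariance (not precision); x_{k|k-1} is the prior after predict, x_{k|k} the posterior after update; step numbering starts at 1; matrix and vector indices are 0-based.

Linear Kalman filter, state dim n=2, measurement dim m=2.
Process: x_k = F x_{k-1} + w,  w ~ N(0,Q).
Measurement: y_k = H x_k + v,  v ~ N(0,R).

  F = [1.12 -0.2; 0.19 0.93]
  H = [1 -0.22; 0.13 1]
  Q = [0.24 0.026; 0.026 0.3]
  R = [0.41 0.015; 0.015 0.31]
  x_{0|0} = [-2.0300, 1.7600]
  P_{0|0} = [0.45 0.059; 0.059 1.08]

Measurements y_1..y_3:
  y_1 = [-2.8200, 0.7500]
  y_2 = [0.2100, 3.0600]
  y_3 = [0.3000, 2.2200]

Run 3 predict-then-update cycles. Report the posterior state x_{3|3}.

x_post = [-0.1092, 2.0079]

step 1: x^-=[-2.6256, 1.2511]  P^-=[0.8212 -0.0199; -0.0199 1.2712]  S=[1.3015 -0.1772; -0.1772 1.5899]  K=[0.6517 0.1273; -0.1234 0.7842]  nu=[0.0808, -0.1598]  x^+=[-2.5933, 1.1158]  P^+=[0.2721 0.0139; 0.0139 0.2394]
step 2: x^-=[-3.1276, 0.5450]  P^-=[0.5848 0.0533; 0.0533 0.5218]  S=[0.9966 0.0280; 0.0280 0.8555]  K=[0.5713 0.1324; -0.0792 0.6206]  nu=[3.4575, 2.9216]  x^+=[-0.7654, 2.0845]  P^+=[0.2403 0.0184; 0.0184 0.1888]
step 3: x^-=[-1.2742, 1.7931]  P^-=[0.5407 0.0605; 0.0605 0.4785]  S=[0.9472 0.0388; 0.0388 0.8133]  K=[0.5513 0.1345; -0.0719 0.6014]  nu=[1.9687, 0.5925]  x^+=[-0.1092, 2.0079]  P^+=[0.2324 0.0198; 0.0198 0.1828]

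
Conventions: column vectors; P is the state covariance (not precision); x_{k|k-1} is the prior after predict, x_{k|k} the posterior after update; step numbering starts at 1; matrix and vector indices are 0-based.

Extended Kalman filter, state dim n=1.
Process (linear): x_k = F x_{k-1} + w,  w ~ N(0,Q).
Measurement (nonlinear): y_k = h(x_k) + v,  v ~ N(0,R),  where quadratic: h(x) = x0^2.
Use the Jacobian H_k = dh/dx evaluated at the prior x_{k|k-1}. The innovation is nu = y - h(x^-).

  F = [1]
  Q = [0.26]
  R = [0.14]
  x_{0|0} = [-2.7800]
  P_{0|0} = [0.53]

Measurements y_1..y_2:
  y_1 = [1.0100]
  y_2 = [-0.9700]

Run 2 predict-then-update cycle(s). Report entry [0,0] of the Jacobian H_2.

step 1: x^-=[-2.7800]  P^-=[0.7900]  H_jac=[-5.5600]  S=[24.5617]  K=[-0.1788]  nu=[-6.7184]  x^+=[-1.5785]  P^+=[0.0045]
step 2: x^-=[-1.5785]  P^-=[0.2645]  H_jac=[-3.1571]  S=[2.7763]  K=[-0.3008]  nu=[-3.4618]  x^+=[-0.5373]  P^+=[0.0133]

H_jac[0,0] = -3.1571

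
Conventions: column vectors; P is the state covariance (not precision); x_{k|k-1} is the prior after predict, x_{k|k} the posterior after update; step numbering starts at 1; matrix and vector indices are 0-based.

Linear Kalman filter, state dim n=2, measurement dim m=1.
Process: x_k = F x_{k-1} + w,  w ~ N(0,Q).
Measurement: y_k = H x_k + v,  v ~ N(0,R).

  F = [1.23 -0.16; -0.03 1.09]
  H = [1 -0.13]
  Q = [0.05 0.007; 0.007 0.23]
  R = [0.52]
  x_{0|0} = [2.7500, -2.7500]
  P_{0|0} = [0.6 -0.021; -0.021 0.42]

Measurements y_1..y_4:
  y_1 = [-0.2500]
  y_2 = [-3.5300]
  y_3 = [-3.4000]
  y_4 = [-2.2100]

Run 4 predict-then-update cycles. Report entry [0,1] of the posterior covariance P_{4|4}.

step 1: x^-=[3.8225, -3.0800]  P^-=[0.9768 -0.1166; -0.1166 0.7309]  S=[1.5394]  K=[0.6443; -0.1375]  nu=[-4.4729]  x^+=[0.9404, -2.4650]  P^+=[0.3376 0.0197; 0.0197 0.7018]
step 2: x^-=[1.5511, -2.7151]  P^-=[0.5710 -0.1013; -0.1013 1.0628]  S=[1.1353]  K=[0.5145; -0.2109]  nu=[-5.4341]  x^+=[-1.2450, -1.5689]  P^+=[0.2704 0.0219; 0.0219 1.0123]
step 3: x^-=[-1.2803, -1.6727]  P^-=[0.4764 -0.1500; -0.1500 1.4316]  S=[1.0596]  K=[0.4680; -0.3172]  nu=[-2.3372]  x^+=[-2.3741, -0.9313]  P^+=[0.2443 0.0073; 0.0073 1.3249]
step 4: x^-=[-2.7711, -0.9439]  P^-=[0.4507 -0.2233; -0.2233 1.8039]  S=[1.0592]  K=[0.4529; -0.4322]  nu=[0.4384]  x^+=[-2.5726, -1.1334]  P^+=[0.2334 -0.0160; -0.0160 1.6060]

P_post[0,1] = -0.0160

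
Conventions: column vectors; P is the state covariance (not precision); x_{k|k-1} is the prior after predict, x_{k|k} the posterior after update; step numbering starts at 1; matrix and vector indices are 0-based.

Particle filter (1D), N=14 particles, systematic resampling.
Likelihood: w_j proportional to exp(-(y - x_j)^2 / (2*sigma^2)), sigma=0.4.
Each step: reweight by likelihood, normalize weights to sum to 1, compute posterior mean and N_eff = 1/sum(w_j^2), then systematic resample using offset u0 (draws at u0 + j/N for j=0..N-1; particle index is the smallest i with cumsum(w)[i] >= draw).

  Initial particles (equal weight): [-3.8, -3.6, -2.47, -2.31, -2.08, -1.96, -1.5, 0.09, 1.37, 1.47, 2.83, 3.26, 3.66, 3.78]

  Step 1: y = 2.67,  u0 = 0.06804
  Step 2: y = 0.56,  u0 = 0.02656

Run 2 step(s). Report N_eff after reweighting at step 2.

step 1: w=[0.0000, 0.0000, 0.0000, 0.0000, 0.0000, 0.0000, 0.0000, 0.0000, 0.0038, 0.0083, 0.6867, 0.2507, 0.0348, 0.0158]  mean=2.9649  Neff=1.8660  idx=[10, 10, 10, 10, 10, 10, 10, 10, 10, 11, 11, 11, 11, 13]
step 2: w=[0.1110, 0.1110, 0.1110, 0.1110, 0.1110, 0.1110, 0.1110, 0.1110, 0.1110, 0.0001, 0.0001, 0.0001, 0.0001, 0.0000]  mean=2.8302  Neff=9.0101  idx=[0, 0, 1, 2, 2, 3, 4, 4, 5, 6, 6, 7, 7, 8]

N_eff = 9.0101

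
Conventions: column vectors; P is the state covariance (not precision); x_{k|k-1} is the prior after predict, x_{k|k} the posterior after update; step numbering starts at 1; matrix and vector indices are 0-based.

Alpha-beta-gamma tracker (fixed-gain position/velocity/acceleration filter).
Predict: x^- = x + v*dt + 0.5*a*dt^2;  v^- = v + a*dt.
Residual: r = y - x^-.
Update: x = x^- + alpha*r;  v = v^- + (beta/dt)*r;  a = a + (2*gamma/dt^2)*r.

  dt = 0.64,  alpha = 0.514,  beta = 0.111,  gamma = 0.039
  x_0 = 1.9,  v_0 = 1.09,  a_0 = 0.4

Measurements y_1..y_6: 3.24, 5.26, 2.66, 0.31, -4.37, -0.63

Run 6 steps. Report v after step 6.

v_post = -2.2092

step 1: x_pred=2.6795  r=0.5605  x^+=2.9676  v^+=1.4432  a^+=0.5067
step 2: x_pred=3.9950  r=1.2650  x^+=4.6452  v^+=1.9869  a^+=0.7476
step 3: x_pred=6.0700  r=-3.4100  x^+=4.3172  v^+=1.8740  a^+=0.0983
step 4: x_pred=5.5367  r=-5.2267  x^+=2.8502  v^+=1.0303  a^+=-0.8971
step 5: x_pred=3.3259  r=-7.6959  x^+=-0.6298  v^+=-0.8785  a^+=-2.3626
step 6: x_pred=-1.6759  r=1.0459  x^+=-1.1383  v^+=-2.2092  a^+=-2.1634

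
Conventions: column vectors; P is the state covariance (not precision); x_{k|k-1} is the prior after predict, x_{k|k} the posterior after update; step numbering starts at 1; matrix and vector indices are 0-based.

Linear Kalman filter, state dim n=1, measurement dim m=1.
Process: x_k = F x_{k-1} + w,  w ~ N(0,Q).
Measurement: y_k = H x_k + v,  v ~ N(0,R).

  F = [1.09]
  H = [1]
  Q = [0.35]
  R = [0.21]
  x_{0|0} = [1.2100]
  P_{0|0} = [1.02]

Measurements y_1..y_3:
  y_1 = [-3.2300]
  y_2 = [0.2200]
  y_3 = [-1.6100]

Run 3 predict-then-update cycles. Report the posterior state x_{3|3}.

x_post = [-1.3485]

step 1: x^-=[1.3189]  P^-=[1.5619]  S=[1.7719]  K=[0.8815]  nu=[-4.5489]  x^+=[-2.6909]  P^+=[0.1851]
step 2: x^-=[-2.9330]  P^-=[0.5699]  S=[0.7799]  K=[0.7307]  nu=[3.1530]  x^+=[-0.6290]  P^+=[0.1535]
step 3: x^-=[-0.6856]  P^-=[0.5323]  S=[0.7423]  K=[0.7171]  nu=[-0.9244]  x^+=[-1.3485]  P^+=[0.1506]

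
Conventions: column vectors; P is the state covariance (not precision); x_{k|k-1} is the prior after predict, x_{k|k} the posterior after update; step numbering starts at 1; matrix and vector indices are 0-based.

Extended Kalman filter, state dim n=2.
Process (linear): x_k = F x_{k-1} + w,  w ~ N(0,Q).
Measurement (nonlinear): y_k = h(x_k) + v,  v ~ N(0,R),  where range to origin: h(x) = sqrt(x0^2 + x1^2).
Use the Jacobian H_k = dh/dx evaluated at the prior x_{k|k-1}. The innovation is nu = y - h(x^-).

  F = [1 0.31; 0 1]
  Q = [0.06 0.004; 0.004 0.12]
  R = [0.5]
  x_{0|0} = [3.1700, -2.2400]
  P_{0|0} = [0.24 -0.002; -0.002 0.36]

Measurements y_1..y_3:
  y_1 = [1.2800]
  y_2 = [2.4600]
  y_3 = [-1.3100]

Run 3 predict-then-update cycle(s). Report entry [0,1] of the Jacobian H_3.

step 1: x^-=[2.4756, -2.2400]  P^-=[0.3334 0.1136; 0.1136 0.4800]  H_jac=[0.7415 -0.6709]  S=[0.7863]  K=[0.2174; -0.3024]  nu=[-2.0586]  x^+=[2.0280, -1.6174]  P^+=[0.2962 0.1653; 0.1653 0.4081]
step 2: x^-=[1.5266, -1.6174]  P^-=[0.4979 0.2958; 0.2958 0.5281]  H_jac=[0.6864 -0.7272]  S=[0.7185]  K=[0.1762; -0.2519]  nu=[0.2359]  x^+=[1.5682, -1.6768]  P^+=[0.4756 0.3277; 0.3277 0.4825]
step 3: x^-=[1.0484, -1.6768]  P^-=[0.7851 0.4813; 0.4813 0.6025]  H_jac=[0.5301 -0.8479]  S=[0.7211]  K=[0.0113; -0.3546]  nu=[-3.2876]  x^+=[1.0113, -0.5110]  P^+=[0.7850 0.4842; 0.4842 0.5118]

H_jac[0,1] = -0.8479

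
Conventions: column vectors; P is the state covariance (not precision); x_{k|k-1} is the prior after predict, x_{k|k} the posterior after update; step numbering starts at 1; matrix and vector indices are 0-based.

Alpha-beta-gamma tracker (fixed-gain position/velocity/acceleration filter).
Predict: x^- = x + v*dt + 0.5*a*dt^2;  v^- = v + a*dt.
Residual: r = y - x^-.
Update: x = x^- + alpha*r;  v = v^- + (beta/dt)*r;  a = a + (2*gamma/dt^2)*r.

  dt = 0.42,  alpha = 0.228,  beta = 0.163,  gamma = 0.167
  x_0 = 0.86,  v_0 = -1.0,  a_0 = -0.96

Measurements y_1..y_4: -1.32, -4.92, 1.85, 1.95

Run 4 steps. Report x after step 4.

x_post = -4.5037

step 1: x_pred=0.3553  r=-1.6753  x^+=-0.0266  v^+=-2.0534  a^+=-4.1321
step 2: x_pred=-1.2535  r=-3.6665  x^+=-2.0895  v^+=-5.2118  a^+=-11.0743
step 3: x_pred=-5.2552  r=7.1052  x^+=-3.6352  v^+=-7.1055  a^+=2.3788
step 4: x_pred=-6.4097  r=8.3597  x^+=-4.5037  v^+=-2.8621  a^+=18.2073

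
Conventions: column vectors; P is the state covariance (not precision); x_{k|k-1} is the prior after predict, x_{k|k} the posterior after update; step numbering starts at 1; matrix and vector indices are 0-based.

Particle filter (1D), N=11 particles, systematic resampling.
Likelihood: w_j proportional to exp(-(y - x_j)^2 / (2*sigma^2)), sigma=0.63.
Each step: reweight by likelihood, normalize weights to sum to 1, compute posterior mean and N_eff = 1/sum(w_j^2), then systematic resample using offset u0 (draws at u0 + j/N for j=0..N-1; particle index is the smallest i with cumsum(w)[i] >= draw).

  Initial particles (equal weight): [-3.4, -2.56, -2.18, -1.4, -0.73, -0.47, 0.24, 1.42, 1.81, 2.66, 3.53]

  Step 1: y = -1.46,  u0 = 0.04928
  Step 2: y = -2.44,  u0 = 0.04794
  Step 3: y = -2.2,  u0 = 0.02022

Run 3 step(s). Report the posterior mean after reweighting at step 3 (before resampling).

step 1: w=[0.0034, 0.0847, 0.2025, 0.3872, 0.1988, 0.1132, 0.0102, 0.0000, 0.0000, 0.0000, 0.0000]  mean=-1.4078  Neff=3.9909  idx=[1, 2, 2, 3, 3, 3, 3, 4, 4, 4, 5]
step 2: w=[0.2502, 0.2339, 0.2339, 0.0652, 0.0652, 0.0652, 0.0652, 0.0064, 0.0064, 0.0064, 0.0019]  mean=-2.0405  Neff=5.2863  idx=[0, 0, 0, 1, 1, 2, 2, 2, 3, 5, 6]
step 3: w=[0.0956, 0.0956, 0.0956, 0.1125, 0.1125, 0.1125, 0.1125, 0.1125, 0.0503, 0.0503, 0.0503]  mean=-2.1714  Neff=10.1769  idx=[0, 1, 2, 3, 3, 4, 5, 6, 7, 7, 9]

post_mean = -2.1714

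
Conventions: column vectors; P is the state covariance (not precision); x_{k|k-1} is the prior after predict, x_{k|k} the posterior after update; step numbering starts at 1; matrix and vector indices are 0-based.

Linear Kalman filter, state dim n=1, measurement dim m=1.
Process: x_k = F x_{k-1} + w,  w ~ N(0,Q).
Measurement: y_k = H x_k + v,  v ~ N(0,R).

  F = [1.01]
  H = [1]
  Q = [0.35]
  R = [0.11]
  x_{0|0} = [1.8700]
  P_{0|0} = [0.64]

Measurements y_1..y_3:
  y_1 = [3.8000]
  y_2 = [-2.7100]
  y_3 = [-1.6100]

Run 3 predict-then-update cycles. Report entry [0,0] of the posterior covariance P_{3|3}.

P_post[0,0] = 0.0880

step 1: x^-=[1.8887]  P^-=[1.0029]  S=[1.1129]  K=[0.9012]  nu=[1.9113]  x^+=[3.6111]  P^+=[0.0991]
step 2: x^-=[3.6472]  P^-=[0.4511]  S=[0.5611]  K=[0.8040]  nu=[-6.3572]  x^+=[-1.4638]  P^+=[0.0884]
step 3: x^-=[-1.4784]  P^-=[0.4402]  S=[0.5502]  K=[0.8001]  nu=[-0.1316]  x^+=[-1.5837]  P^+=[0.0880]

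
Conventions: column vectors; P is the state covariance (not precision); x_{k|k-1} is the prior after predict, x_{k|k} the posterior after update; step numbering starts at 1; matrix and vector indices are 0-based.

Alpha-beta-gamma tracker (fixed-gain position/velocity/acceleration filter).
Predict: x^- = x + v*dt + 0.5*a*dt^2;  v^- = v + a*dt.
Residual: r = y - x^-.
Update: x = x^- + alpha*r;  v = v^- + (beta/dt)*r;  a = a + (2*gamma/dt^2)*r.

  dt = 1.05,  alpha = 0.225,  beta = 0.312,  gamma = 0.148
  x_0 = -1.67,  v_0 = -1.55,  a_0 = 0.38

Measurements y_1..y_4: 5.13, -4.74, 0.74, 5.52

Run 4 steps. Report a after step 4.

a_post = 0.4278

step 1: x_pred=-3.0880  r=8.2180  x^+=-1.2390  v^+=1.2909  a^+=2.5864
step 2: x_pred=1.5422  r=-6.2822  x^+=0.1287  v^+=2.1399  a^+=0.8997
step 3: x_pred=2.8716  r=-2.1316  x^+=2.3920  v^+=2.4512  a^+=0.3274
step 4: x_pred=5.1463  r=0.3737  x^+=5.2304  v^+=2.9061  a^+=0.4278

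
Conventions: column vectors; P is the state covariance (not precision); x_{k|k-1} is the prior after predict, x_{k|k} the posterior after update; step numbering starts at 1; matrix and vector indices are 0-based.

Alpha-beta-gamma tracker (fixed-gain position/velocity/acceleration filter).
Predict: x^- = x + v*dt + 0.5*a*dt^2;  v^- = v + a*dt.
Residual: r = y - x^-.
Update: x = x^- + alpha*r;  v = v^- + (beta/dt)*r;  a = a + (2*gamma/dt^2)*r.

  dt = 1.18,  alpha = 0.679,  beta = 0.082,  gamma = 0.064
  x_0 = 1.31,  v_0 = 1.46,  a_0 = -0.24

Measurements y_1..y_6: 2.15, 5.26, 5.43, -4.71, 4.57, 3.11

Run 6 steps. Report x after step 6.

x_post = 2.3157

step 1: x_pred=2.8657  r=-0.7157  x^+=2.3797  v^+=1.1271  a^+=-0.3058
step 2: x_pred=3.4968  r=1.7632  x^+=4.6940  v^+=0.8888  a^+=-0.1437
step 3: x_pred=5.6427  r=-0.2127  x^+=5.4983  v^+=0.7044  a^+=-0.1633
step 4: x_pred=6.2158  r=-10.9258  x^+=-1.2028  v^+=-0.2475  a^+=-1.1676
step 5: x_pred=-2.3078  r=6.8778  x^+=2.3622  v^+=-1.1474  a^+=-0.5354
step 6: x_pred=0.6356  r=2.4744  x^+=2.3157  v^+=-1.6072  a^+=-0.3079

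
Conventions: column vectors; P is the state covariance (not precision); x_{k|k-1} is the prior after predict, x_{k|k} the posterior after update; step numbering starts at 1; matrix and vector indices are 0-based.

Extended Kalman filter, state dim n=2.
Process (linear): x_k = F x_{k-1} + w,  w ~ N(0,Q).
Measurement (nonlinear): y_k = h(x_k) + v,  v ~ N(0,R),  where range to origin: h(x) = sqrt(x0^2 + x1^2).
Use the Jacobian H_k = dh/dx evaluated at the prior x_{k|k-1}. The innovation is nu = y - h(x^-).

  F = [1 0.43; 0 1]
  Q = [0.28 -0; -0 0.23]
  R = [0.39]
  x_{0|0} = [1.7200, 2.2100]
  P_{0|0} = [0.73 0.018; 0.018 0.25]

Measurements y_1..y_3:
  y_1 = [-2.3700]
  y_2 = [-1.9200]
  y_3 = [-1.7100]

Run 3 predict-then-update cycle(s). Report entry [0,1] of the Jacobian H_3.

step 1: x^-=[2.6703, 2.2100]  P^-=[1.0717 0.1255; 0.1255 0.4800]  H_jac=[0.7704 0.6376]  S=[1.3445]  K=[0.6736; 0.2995]  nu=[-5.8362]  x^+=[-1.2610, 0.4618]  P^+=[0.4617 -0.1458; -0.1458 0.3594]
step 2: x^-=[-1.0624, 0.4618]  P^-=[0.6827 0.0087; 0.0087 0.5894]  H_jac=[-0.9171 0.3986]  S=[1.0515]  K=[-0.5922; 0.2158]  nu=[-3.0785]  x^+=[0.7605, -0.2025]  P^+=[0.3140 0.1431; 0.1431 0.5404]
step 3: x^-=[0.6734, -0.2025]  P^-=[0.8170 0.3755; 0.3755 0.7704]  H_jac=[0.9576 -0.2880]  S=[0.9960]  K=[0.6769; 0.1382]  nu=[-2.4132]  x^+=[-0.9602, -0.5361]  P^+=[0.3606 0.2823; 0.2823 0.7514]

H_jac[0,1] = -0.2880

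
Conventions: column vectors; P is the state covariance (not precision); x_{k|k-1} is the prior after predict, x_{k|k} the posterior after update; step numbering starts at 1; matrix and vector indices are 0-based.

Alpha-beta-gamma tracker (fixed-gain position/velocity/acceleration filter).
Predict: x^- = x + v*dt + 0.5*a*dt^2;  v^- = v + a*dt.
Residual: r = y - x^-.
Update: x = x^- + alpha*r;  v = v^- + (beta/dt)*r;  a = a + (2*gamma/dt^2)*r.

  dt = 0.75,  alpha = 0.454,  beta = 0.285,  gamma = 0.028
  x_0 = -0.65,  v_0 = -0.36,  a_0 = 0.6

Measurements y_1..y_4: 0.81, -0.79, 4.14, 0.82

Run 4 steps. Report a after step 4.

a_post = 0.5975

step 1: x_pred=-0.7513  r=1.5613  x^+=-0.0424  v^+=0.6833  a^+=0.7554
step 2: x_pred=0.6825  r=-1.4725  x^+=0.0140  v^+=0.6903  a^+=0.6088
step 3: x_pred=0.7029  r=3.4371  x^+=2.2634  v^+=2.4530  a^+=0.9510
step 4: x_pred=4.3706  r=-3.5506  x^+=2.7586  v^+=1.8171  a^+=0.5975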